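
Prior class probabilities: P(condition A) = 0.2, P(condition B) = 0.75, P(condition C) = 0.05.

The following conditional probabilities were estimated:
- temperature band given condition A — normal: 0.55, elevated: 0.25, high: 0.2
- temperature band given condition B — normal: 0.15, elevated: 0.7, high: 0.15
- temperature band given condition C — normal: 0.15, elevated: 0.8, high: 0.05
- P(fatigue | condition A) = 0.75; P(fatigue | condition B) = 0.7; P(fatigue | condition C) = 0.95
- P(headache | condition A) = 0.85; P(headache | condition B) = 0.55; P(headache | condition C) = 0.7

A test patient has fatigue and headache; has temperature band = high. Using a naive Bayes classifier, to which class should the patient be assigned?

condition A: 0.2 × 0.2 × 0.75 × 0.85 = 0.0255
condition B: 0.75 × 0.15 × 0.7 × 0.55 = 0.0433125
condition C: 0.05 × 0.05 × 0.95 × 0.7 = 0.0016625
Highest score → condition B.

condition B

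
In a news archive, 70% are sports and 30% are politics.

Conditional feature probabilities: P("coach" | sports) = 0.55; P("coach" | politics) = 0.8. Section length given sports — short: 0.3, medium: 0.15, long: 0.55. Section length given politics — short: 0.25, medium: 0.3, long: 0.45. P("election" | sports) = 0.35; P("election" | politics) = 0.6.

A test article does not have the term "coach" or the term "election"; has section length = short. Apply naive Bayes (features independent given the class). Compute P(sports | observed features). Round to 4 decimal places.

0.9110

sports: 0.7 × (1−0.55) × 0.3 × (1−0.35) = 0.061425
politics: 0.3 × (1−0.8) × 0.25 × (1−0.6) = 0.006
P(sports | x) = 0.061425 / 0.067425 ≈ 0.9110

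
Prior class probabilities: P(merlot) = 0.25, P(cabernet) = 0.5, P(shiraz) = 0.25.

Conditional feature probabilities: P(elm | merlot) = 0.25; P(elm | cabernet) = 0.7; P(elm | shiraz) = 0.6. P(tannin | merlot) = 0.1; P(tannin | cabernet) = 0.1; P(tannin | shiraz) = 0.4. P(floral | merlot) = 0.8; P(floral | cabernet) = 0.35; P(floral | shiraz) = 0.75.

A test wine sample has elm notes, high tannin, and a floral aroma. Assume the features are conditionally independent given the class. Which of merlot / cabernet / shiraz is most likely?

merlot: 0.25 × 0.25 × 0.1 × 0.8 = 0.005
cabernet: 0.5 × 0.7 × 0.1 × 0.35 = 0.01225
shiraz: 0.25 × 0.6 × 0.4 × 0.75 = 0.045
Highest score → shiraz.

shiraz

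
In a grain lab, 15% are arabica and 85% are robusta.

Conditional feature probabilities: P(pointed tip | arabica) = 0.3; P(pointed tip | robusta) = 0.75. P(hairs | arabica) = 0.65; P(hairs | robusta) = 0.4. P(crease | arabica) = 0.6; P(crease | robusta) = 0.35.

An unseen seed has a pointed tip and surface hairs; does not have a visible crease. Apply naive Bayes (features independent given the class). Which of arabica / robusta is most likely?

arabica: 0.15 × 0.3 × 0.65 × (1−0.6) = 0.0117
robusta: 0.85 × 0.75 × 0.4 × (1−0.35) = 0.16575
Highest score → robusta.

robusta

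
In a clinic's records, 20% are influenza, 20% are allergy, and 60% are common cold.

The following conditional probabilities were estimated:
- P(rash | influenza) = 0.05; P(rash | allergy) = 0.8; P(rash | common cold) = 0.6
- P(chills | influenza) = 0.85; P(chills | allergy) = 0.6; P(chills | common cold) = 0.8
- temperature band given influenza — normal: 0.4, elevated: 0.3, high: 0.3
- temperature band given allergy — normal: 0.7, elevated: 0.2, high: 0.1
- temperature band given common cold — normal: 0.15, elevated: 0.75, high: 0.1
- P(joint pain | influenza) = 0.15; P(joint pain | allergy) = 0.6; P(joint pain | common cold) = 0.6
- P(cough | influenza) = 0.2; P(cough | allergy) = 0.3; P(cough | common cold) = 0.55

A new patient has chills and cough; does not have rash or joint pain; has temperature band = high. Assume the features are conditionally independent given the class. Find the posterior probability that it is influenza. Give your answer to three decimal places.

influenza: 0.2 × (1−0.05) × 0.85 × 0.3 × (1−0.15) × 0.2 = 0.0082365
allergy: 0.2 × (1−0.8) × 0.6 × 0.1 × (1−0.6) × 0.3 = 0.000288
common cold: 0.6 × (1−0.6) × 0.8 × 0.1 × (1−0.6) × 0.55 = 0.004224
P(influenza | x) = 0.0082365 / 0.0127485 ≈ 0.646

0.646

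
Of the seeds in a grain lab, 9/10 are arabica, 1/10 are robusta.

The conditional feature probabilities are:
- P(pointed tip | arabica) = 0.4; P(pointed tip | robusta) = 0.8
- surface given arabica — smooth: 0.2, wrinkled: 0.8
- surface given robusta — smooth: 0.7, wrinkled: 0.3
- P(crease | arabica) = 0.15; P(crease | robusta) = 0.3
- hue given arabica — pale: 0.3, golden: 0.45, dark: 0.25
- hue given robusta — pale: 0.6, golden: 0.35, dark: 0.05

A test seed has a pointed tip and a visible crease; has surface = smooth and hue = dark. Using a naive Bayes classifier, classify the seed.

arabica

arabica: 0.9 × 0.4 × 0.2 × 0.15 × 0.25 = 0.0027
robusta: 0.1 × 0.8 × 0.7 × 0.3 × 0.05 = 0.00084
Highest score → arabica.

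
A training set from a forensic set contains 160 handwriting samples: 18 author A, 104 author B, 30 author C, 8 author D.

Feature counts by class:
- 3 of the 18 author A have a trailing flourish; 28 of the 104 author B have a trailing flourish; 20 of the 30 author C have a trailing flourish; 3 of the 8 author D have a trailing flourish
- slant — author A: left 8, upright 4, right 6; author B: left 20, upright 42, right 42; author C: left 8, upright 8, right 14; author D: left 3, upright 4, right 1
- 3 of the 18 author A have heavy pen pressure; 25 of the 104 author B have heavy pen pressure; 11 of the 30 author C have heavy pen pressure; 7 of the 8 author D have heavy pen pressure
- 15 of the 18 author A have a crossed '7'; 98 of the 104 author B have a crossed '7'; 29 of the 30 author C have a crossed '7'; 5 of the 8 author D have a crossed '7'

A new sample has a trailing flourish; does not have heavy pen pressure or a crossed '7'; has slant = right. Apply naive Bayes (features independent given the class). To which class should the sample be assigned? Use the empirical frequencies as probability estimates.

author A: (18/160) × (3/18) × (6/18) × (15/18) × (3/18) ≈ 0.000868056
author B: (104/160) × (28/104) × (42/104) × (79/104) × (6/104) ≈ 0.00309717
author C: (30/160) × (20/30) × (14/30) × (19/30) × (1/30) ≈ 0.00123148
author D: (8/160) × (3/8) × (1/8) × (1/8) × (3/8) = 0.00010986328125
Highest score → author B.

author B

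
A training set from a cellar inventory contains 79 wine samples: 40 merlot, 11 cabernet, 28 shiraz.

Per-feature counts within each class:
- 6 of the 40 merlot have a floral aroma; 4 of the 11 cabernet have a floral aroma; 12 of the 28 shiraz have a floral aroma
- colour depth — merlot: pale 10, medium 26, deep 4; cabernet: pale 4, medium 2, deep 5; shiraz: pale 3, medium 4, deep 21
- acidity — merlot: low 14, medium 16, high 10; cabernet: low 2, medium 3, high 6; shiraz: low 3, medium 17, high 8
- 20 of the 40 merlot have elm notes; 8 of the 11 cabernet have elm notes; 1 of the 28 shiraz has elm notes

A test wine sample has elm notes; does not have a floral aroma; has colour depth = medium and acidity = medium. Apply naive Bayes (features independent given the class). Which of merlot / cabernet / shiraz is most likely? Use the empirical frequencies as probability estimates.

merlot

merlot: (40/79) × (34/40) × (26/40) × (16/40) × (20/40) ≈ 0.0559494
cabernet: (11/79) × (7/11) × (2/11) × (3/11) × (8/11) ≈ 0.00319547
shiraz: (28/79) × (16/28) × (4/28) × (17/28) × (1/28) ≈ 0.000627376
Highest score → merlot.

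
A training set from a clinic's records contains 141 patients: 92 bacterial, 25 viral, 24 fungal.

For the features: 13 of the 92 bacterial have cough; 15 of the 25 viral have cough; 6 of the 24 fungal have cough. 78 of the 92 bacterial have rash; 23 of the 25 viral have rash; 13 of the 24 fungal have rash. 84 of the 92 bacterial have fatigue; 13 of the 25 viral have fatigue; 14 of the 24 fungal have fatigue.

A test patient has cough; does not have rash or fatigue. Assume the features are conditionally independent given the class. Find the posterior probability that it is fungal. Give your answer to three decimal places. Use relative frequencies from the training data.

bacterial: (92/141) × (13/92) × (14/92) × (8/92) ≈ 0.00122002
viral: (25/141) × (15/25) × (2/25) × (12/25) ≈ 0.00408511
fungal: (24/141) × (6/24) × (11/24) × (10/24) ≈ 0.00812648
P(fungal | x) = 0.00812648 / 0.01343161 ≈ 0.605

0.605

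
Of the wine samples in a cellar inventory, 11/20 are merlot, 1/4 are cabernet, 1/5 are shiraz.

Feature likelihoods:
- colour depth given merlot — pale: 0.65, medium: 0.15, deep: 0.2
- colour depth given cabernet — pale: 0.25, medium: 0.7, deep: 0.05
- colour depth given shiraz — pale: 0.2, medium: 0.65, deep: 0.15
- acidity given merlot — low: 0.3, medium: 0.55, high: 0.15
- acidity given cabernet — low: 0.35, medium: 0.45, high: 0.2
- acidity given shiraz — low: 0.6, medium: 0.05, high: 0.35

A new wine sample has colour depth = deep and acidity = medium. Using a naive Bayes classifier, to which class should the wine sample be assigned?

merlot

merlot: 0.55 × 0.2 × 0.55 = 0.0605
cabernet: 0.25 × 0.05 × 0.45 = 0.005625
shiraz: 0.2 × 0.15 × 0.05 = 0.0015
Highest score → merlot.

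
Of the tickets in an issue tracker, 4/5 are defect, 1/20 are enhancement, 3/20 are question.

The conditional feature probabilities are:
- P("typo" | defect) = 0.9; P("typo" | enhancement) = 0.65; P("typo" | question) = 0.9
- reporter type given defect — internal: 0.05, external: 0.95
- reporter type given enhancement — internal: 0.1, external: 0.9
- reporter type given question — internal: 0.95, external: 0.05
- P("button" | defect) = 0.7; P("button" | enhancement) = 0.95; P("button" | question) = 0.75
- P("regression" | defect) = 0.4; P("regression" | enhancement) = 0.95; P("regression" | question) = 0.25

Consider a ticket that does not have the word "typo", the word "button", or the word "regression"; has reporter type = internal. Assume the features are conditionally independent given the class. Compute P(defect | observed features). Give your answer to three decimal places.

defect: 0.8 × (1−0.9) × 0.05 × (1−0.7) × (1−0.4) = 0.00072
enhancement: 0.05 × (1−0.65) × 0.1 × (1−0.95) × (1−0.95) = 0.000004375
question: 0.15 × (1−0.9) × 0.95 × (1−0.75) × (1−0.25) = 0.002671875
P(defect | x) = 0.00072 / 0.00339625 ≈ 0.212

0.212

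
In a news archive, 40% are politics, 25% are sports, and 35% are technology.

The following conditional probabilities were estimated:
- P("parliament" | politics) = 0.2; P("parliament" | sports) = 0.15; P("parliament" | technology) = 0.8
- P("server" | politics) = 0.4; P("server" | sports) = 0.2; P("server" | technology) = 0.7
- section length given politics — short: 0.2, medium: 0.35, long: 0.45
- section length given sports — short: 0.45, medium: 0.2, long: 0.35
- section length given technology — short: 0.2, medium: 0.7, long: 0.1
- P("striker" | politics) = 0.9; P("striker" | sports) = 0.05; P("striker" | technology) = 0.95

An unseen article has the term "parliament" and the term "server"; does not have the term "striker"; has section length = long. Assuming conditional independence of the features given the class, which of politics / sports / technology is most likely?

politics: 0.4 × 0.2 × 0.4 × 0.45 × (1−0.9) = 0.00144
sports: 0.25 × 0.15 × 0.2 × 0.35 × (1−0.05) = 0.00249375
technology: 0.35 × 0.8 × 0.7 × 0.1 × (1−0.95) = 0.00098
Highest score → sports.

sports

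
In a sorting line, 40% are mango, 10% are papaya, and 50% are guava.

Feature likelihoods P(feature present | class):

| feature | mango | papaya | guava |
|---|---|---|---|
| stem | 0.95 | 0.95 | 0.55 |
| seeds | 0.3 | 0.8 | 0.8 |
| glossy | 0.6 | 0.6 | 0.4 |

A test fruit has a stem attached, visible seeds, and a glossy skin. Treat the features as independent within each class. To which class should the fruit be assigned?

mango: 0.4 × 0.95 × 0.3 × 0.6 = 0.0684
papaya: 0.1 × 0.95 × 0.8 × 0.6 = 0.0456
guava: 0.5 × 0.55 × 0.8 × 0.4 = 0.088
Highest score → guava.

guava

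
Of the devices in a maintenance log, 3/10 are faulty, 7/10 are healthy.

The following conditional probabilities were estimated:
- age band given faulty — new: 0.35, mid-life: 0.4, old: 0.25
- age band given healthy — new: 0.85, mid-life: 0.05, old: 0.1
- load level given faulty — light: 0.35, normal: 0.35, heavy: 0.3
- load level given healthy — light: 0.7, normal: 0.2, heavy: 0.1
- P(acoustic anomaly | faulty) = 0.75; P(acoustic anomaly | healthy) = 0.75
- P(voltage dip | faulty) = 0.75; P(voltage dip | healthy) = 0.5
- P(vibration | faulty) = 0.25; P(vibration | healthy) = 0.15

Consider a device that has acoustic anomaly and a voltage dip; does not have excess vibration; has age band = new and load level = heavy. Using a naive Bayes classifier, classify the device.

healthy

faulty: 0.3 × 0.35 × 0.3 × 0.75 × 0.75 × (1−0.25) = 0.0132890625
healthy: 0.7 × 0.85 × 0.1 × 0.75 × 0.5 × (1−0.15) = 0.018965625
Highest score → healthy.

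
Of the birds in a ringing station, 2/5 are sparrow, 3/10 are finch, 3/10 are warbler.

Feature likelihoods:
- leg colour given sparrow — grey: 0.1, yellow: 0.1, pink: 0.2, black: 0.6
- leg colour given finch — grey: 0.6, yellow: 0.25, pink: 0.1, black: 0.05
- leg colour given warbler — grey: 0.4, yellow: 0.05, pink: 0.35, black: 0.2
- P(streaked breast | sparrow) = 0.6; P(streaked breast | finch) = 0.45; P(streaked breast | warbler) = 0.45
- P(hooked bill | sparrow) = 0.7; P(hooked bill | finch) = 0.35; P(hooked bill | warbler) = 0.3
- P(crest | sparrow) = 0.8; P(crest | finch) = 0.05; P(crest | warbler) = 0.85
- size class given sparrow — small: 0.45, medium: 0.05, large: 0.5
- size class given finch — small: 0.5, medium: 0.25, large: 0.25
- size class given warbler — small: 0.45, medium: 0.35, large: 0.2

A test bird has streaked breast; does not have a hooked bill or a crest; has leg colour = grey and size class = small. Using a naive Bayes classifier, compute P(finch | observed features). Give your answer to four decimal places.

0.8866

sparrow: 0.4 × 0.1 × 0.6 × (1−0.7) × (1−0.8) × 0.45 = 0.000648
finch: 0.3 × 0.6 × 0.45 × (1−0.35) × (1−0.05) × 0.5 = 0.02500875
warbler: 0.3 × 0.4 × 0.45 × (1−0.3) × (1−0.85) × 0.45 = 0.0025515
P(finch | x) = 0.02500875 / 0.02820825 ≈ 0.8866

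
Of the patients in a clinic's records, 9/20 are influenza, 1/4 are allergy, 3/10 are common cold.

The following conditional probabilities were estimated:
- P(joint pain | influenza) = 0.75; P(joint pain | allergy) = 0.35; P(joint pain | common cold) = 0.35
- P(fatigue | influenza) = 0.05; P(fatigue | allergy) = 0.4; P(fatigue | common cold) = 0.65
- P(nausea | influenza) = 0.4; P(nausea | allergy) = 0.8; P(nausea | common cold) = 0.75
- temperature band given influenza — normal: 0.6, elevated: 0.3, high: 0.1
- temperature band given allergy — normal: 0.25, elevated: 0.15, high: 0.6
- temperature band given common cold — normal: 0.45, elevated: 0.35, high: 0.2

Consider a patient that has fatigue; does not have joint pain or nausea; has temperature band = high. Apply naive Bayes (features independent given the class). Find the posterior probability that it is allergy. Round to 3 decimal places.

influenza: 0.45 × (1−0.75) × 0.05 × (1−0.4) × 0.1 = 0.0003375
allergy: 0.25 × (1−0.35) × 0.4 × (1−0.8) × 0.6 = 0.0078
common cold: 0.3 × (1−0.35) × 0.65 × (1−0.75) × 0.2 = 0.0063375
P(allergy | x) = 0.0078 / 0.014475 ≈ 0.539

0.539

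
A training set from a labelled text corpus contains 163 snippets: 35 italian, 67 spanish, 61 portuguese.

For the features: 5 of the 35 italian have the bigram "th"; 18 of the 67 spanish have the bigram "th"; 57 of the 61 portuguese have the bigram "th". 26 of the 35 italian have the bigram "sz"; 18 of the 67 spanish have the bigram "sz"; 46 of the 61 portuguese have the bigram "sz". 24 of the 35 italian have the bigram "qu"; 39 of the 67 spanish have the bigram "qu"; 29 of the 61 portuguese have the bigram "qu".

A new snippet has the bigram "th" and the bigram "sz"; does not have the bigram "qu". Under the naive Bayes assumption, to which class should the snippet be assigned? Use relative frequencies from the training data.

portuguese

italian: (35/163) × (5/35) × (26/35) × (11/35) ≈ 0.00716164
spanish: (67/163) × (18/67) × (18/67) × (28/67) ≈ 0.0123984
portuguese: (61/163) × (57/61) × (46/61) × (32/61) ≈ 0.138336
Highest score → portuguese.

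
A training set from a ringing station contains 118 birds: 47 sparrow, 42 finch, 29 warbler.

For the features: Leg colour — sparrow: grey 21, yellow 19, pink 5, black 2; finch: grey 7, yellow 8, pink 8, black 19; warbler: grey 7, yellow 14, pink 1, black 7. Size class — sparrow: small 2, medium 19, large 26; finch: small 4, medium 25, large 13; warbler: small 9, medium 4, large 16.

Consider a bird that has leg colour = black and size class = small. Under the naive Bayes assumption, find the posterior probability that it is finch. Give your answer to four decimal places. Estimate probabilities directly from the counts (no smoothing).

0.4449

sparrow: (47/118) × (2/47) × (2/47) ≈ 0.000721241
finch: (42/118) × (19/42) × (4/42) ≈ 0.0153349
warbler: (29/118) × (7/29) × (9/29) ≈ 0.0184103
P(finch | x) = 0.0153349 / 0.034466441 ≈ 0.4449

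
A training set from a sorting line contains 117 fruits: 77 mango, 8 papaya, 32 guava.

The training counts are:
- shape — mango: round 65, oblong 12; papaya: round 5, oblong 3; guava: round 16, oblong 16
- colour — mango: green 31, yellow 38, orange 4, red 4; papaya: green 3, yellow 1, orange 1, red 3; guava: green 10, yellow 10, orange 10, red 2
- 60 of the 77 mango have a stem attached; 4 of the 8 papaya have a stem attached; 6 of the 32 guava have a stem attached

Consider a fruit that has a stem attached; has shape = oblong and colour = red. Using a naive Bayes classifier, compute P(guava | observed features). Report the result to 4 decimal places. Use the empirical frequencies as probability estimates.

0.1517

mango: (77/117) × (12/77) × (4/77) × (60/77) ≈ 0.00415169
papaya: (8/117) × (3/8) × (3/8) × (4/8) ≈ 0.00480769
guava: (32/117) × (16/32) × (2/32) × (6/32) ≈ 0.00160256
P(guava | x) = 0.00160256 / 0.01056194 ≈ 0.1517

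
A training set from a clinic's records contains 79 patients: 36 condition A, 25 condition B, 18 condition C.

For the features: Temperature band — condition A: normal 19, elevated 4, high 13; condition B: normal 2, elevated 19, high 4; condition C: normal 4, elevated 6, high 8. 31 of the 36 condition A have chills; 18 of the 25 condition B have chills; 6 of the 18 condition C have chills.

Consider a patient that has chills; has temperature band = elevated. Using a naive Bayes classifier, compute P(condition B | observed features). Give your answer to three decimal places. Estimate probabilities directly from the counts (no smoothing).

condition A: (36/79) × (4/36) × (31/36) ≈ 0.0436006
condition B: (25/79) × (19/25) × (18/25) ≈ 0.173165
condition C: (18/79) × (6/18) × (6/18) ≈ 0.0253165
P(condition B | x) = 0.173165 / 0.2420821 ≈ 0.715

0.715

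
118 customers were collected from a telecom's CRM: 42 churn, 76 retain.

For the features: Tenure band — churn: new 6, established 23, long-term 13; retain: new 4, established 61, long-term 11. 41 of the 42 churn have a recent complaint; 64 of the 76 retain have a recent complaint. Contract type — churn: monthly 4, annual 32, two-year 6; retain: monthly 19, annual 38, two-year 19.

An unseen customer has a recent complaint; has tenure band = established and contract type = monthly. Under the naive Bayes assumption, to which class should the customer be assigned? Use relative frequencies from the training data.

churn: (42/118) × (23/42) × (41/42) × (4/42) ≈ 0.0181214
retain: (76/118) × (61/76) × (64/76) × (19/76) ≈ 0.108831
Highest score → retain.

retain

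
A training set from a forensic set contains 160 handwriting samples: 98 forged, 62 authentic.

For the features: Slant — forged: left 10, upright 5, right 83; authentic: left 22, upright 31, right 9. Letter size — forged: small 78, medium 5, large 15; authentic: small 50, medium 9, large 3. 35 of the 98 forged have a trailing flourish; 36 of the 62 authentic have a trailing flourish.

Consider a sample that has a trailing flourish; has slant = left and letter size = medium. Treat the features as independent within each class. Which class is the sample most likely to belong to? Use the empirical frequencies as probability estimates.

forged: (98/160) × (10/98) × (5/98) × (35/98) ≈ 0.00113885
authentic: (62/160) × (22/62) × (9/62) × (36/62) ≈ 0.0115895
Highest score → authentic.

authentic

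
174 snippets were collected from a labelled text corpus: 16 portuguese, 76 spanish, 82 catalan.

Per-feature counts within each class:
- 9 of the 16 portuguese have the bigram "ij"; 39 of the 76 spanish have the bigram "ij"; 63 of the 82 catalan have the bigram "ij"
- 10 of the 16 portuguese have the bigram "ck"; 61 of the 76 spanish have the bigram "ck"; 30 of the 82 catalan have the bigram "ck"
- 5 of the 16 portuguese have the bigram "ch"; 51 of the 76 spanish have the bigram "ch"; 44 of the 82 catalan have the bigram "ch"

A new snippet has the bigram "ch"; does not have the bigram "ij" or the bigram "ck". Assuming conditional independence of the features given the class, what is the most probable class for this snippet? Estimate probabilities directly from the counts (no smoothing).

portuguese: (16/174) × (7/16) × (6/16) × (5/16) ≈ 0.00471444
spanish: (76/174) × (37/76) × (15/76) × (51/76) ≈ 0.0281635
catalan: (82/174) × (19/82) × (52/82) × (44/82) ≈ 0.0371563
Highest score → catalan.

catalan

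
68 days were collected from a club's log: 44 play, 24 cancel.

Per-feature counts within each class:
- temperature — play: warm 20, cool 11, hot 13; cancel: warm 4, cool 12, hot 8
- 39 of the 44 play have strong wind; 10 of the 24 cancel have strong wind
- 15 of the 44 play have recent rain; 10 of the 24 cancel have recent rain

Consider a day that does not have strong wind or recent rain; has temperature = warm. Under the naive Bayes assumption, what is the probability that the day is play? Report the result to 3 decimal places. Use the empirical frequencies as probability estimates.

play: (44/68) × (20/44) × (5/44) × (29/44) ≈ 0.0220284
cancel: (24/68) × (4/24) × (14/24) × (14/24) ≈ 0.0200163
P(play | x) = 0.0220284 / 0.0420447 ≈ 0.524

0.524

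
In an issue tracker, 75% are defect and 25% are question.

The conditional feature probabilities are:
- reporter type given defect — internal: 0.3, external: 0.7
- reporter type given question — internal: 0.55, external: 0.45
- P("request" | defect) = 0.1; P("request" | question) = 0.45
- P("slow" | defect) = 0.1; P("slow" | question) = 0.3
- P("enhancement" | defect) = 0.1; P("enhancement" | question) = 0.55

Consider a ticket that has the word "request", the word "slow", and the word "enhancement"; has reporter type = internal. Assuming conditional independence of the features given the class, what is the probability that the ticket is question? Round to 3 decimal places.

0.978

defect: 0.75 × 0.3 × 0.1 × 0.1 × 0.1 = 0.000225
question: 0.25 × 0.55 × 0.45 × 0.3 × 0.55 = 0.010209375
P(question | x) = 0.010209375 / 0.010434375 ≈ 0.978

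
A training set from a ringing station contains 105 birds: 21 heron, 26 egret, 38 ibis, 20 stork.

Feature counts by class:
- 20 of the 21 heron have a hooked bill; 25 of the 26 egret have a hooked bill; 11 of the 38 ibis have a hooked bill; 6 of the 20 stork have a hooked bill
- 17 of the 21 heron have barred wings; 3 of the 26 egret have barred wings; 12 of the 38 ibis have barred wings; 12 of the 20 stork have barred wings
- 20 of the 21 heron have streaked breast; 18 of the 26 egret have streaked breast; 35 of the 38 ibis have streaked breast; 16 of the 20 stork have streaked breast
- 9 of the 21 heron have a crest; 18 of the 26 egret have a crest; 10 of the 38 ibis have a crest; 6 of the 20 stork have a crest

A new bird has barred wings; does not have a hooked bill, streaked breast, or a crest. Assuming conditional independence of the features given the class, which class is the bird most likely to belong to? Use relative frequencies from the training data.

heron: (21/105) × (1/21) × (17/21) × (1/21) × (12/21) ≈ 0.000209789
egret: (26/105) × (1/26) × (3/26) × (8/26) × (8/26) ≈ 0.000104038
ibis: (38/105) × (27/38) × (12/38) × (3/38) × (28/38) ≈ 0.00472372
stork: (20/105) × (14/20) × (12/20) × (4/20) × (14/20) = 0.0112
Highest score → stork.

stork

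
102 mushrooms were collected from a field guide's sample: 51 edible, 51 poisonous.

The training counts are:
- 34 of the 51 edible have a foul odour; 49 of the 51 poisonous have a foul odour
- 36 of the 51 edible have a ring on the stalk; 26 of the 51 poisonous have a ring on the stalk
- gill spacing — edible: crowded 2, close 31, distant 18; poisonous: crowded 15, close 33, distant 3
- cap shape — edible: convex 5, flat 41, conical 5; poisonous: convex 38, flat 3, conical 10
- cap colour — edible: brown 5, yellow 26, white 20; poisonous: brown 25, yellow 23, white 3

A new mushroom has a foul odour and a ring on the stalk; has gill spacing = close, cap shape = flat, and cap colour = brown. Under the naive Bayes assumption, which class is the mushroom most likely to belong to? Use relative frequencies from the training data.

edible: (51/102) × (34/51) × (36/51) × (31/51) × (41/51) × (5/51) ≈ 0.0112724
poisonous: (51/102) × (49/51) × (26/51) × (33/51) × (3/51) × (25/51) ≈ 0.00456945
Highest score → edible.

edible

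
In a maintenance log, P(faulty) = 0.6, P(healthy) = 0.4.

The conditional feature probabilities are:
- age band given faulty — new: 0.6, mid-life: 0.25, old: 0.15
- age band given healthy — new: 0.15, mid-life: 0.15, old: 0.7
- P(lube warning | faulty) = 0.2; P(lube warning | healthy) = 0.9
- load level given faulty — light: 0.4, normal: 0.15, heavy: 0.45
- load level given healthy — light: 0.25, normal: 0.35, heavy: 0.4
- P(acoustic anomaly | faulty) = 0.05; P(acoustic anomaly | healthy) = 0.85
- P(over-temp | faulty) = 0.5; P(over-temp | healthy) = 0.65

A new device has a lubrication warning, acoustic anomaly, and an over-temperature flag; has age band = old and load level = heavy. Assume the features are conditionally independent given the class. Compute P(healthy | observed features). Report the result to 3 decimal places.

faulty: 0.6 × 0.15 × 0.2 × 0.45 × 0.05 × 0.5 = 0.0002025
healthy: 0.4 × 0.7 × 0.9 × 0.4 × 0.85 × 0.65 = 0.055692
P(healthy | x) = 0.055692 / 0.0558945 ≈ 0.996

0.996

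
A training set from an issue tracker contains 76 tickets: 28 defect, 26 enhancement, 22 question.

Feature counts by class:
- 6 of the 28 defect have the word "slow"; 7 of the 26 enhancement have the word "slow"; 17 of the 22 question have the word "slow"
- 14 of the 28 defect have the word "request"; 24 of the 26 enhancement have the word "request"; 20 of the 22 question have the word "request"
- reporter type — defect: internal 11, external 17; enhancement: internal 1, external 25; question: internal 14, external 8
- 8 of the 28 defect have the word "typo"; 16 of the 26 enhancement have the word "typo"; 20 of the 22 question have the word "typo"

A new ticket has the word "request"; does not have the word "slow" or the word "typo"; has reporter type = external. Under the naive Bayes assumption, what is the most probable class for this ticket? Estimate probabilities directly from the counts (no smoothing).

enhancement

defect: (28/76) × (22/28) × (14/28) × (17/28) × (20/28) ≈ 0.0627685
enhancement: (26/76) × (19/26) × (24/26) × (25/26) × (10/26) ≈ 0.0853437
question: (22/76) × (5/22) × (20/22) × (8/22) × (2/22) ≈ 0.00197714
Highest score → enhancement.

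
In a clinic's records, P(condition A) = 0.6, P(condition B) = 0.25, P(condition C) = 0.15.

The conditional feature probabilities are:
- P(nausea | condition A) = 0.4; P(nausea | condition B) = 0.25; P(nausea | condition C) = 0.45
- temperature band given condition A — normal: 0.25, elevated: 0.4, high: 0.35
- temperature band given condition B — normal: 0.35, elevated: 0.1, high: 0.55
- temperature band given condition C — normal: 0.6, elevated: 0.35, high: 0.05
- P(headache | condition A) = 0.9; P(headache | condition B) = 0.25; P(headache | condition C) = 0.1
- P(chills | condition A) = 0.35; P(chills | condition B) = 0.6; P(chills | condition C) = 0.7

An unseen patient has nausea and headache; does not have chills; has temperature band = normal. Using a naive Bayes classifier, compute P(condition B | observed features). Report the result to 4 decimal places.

condition A: 0.6 × 0.4 × 0.25 × 0.9 × (1−0.35) = 0.0351
condition B: 0.25 × 0.25 × 0.35 × 0.25 × (1−0.6) = 0.0021875
condition C: 0.15 × 0.45 × 0.6 × 0.1 × (1−0.7) = 0.001215
P(condition B | x) = 0.0021875 / 0.0385025 ≈ 0.0568

0.0568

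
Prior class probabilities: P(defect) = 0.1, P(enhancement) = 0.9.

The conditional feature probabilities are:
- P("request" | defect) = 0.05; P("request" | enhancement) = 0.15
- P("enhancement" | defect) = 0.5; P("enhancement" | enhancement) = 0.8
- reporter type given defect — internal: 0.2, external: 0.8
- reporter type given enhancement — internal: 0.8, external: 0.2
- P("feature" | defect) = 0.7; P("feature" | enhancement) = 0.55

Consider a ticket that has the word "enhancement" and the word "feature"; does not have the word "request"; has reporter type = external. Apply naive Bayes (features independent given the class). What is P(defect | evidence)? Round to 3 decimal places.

defect: 0.1 × (1−0.05) × 0.5 × 0.8 × 0.7 = 0.0266
enhancement: 0.9 × (1−0.15) × 0.8 × 0.2 × 0.55 = 0.06732
P(defect | x) = 0.0266 / 0.09392 ≈ 0.283

0.283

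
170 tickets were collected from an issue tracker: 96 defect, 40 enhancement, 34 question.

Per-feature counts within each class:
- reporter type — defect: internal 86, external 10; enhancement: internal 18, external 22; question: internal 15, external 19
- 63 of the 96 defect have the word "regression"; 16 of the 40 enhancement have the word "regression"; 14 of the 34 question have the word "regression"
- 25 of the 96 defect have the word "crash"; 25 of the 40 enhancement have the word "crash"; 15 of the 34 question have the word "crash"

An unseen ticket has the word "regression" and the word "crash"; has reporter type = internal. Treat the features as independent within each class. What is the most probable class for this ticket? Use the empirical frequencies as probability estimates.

defect

defect: (96/170) × (86/96) × (63/96) × (25/96) ≈ 0.0864545
enhancement: (40/170) × (18/40) × (16/40) × (25/40) ≈ 0.0264706
question: (34/170) × (15/34) × (14/34) × (15/34) ≈ 0.0160289
Highest score → defect.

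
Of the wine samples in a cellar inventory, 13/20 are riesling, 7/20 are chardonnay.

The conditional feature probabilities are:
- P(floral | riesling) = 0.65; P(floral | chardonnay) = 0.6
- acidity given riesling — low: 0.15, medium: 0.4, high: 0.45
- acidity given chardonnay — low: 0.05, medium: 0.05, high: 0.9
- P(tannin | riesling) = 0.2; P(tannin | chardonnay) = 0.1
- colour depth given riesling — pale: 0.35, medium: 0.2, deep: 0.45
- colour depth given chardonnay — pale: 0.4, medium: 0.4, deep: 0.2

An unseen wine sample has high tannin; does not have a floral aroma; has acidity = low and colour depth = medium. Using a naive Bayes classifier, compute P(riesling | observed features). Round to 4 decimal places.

0.8298

riesling: 0.65 × (1−0.65) × 0.15 × 0.2 × 0.2 = 0.001365
chardonnay: 0.35 × (1−0.6) × 0.05 × 0.1 × 0.4 = 0.00028
P(riesling | x) = 0.001365 / 0.001645 ≈ 0.8298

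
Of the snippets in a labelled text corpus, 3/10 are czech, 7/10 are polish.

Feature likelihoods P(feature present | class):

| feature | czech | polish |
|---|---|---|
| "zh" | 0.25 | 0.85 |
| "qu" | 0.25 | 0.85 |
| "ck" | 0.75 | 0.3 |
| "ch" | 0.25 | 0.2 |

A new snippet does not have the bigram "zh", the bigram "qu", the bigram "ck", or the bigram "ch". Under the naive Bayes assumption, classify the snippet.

czech

czech: 0.3 × (1−0.25) × (1−0.25) × (1−0.75) × (1−0.25) = 0.031640625
polish: 0.7 × (1−0.85) × (1−0.85) × (1−0.3) × (1−0.2) = 0.00882
Highest score → czech.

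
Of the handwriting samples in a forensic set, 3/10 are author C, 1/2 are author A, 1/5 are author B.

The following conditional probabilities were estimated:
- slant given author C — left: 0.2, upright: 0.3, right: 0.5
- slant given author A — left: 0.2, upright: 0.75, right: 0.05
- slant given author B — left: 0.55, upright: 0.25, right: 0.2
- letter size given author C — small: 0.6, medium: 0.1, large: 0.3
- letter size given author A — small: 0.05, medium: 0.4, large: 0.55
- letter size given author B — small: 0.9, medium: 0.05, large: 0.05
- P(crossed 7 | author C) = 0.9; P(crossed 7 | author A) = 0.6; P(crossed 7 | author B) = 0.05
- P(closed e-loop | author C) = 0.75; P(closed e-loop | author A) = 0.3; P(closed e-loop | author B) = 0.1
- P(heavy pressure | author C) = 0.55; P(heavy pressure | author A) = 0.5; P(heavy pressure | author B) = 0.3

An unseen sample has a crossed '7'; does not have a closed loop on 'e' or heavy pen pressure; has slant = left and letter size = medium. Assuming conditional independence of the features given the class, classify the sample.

author A

author C: 0.3 × 0.2 × 0.1 × 0.9 × (1−0.75) × (1−0.55) = 0.0006075
author A: 0.5 × 0.2 × 0.4 × 0.6 × (1−0.3) × (1−0.5) = 0.0084
author B: 0.2 × 0.55 × 0.05 × 0.05 × (1−0.1) × (1−0.3) = 0.00017325
Highest score → author A.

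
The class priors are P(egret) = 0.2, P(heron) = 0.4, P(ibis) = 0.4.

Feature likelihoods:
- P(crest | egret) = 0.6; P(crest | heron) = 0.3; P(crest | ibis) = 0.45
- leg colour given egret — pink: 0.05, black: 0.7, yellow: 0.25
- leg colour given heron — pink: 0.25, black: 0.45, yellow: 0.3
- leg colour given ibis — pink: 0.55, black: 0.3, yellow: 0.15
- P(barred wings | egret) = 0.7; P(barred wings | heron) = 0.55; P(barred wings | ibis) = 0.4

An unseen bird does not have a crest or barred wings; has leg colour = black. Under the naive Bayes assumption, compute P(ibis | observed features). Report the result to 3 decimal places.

0.350

egret: 0.2 × (1−0.6) × 0.7 × (1−0.7) = 0.0168
heron: 0.4 × (1−0.3) × 0.45 × (1−0.55) = 0.0567
ibis: 0.4 × (1−0.45) × 0.3 × (1−0.4) = 0.0396
P(ibis | x) = 0.0396 / 0.1131 ≈ 0.350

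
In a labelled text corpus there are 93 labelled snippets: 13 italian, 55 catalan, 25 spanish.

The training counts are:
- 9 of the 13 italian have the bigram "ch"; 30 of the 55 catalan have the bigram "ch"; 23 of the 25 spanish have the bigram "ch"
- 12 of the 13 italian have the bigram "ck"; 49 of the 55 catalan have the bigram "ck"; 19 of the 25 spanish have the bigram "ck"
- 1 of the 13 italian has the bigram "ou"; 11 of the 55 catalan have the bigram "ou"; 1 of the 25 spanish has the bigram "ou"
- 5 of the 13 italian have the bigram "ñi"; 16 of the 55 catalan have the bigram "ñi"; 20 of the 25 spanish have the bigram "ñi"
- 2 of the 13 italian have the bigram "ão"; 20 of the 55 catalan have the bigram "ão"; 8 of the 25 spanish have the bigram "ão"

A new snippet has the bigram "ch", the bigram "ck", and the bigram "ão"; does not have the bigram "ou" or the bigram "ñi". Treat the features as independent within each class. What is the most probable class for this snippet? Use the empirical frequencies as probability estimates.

italian: (13/93) × (9/13) × (12/13) × (12/13) × (8/13) × (2/13) ≈ 0.00780672
catalan: (55/93) × (30/55) × (49/55) × (44/55) × (39/55) × (20/55) ≈ 0.0592831
spanish: (25/93) × (23/25) × (19/25) × (24/25) × (5/25) × (8/25) ≈ 0.0115481
Highest score → catalan.

catalan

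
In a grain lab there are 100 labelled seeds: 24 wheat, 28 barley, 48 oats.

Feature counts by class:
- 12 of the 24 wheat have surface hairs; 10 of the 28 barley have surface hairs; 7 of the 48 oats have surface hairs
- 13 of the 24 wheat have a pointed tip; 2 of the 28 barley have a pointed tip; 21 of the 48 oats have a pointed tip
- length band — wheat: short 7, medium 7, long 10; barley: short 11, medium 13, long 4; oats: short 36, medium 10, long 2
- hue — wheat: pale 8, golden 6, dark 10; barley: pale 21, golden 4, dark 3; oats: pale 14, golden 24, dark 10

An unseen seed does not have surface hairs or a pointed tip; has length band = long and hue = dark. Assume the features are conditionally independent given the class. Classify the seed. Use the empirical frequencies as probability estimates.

wheat

wheat: (24/100) × (12/24) × (11/24) × (10/24) × (10/24) ≈ 0.00954861
barley: (28/100) × (18/28) × (26/28) × (4/28) × (3/28) ≈ 0.00255831
oats: (48/100) × (41/48) × (27/48) × (2/48) × (10/48) = 0.002001953125
Highest score → wheat.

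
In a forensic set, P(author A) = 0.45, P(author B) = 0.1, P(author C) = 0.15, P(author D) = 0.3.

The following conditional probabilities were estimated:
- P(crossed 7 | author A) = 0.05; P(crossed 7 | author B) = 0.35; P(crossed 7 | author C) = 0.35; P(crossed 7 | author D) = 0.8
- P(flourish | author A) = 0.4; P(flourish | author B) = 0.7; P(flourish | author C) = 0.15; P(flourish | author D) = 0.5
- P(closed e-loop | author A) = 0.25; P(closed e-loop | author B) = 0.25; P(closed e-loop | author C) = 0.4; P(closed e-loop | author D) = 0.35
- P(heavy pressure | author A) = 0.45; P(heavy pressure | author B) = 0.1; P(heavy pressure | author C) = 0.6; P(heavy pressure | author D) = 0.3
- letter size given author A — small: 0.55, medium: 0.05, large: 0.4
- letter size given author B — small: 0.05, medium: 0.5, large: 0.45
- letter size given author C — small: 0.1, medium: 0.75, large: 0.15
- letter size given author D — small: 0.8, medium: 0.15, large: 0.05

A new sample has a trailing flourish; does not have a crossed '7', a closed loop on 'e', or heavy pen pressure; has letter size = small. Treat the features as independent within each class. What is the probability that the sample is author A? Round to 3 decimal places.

author A: 0.45 × (1−0.05) × 0.4 × (1−0.25) × (1−0.45) × 0.55 = 0.038795625
author B: 0.1 × (1−0.35) × 0.7 × (1−0.25) × (1−0.1) × 0.05 = 0.001535625
author C: 0.15 × (1−0.35) × 0.15 × (1−0.4) × (1−0.6) × 0.1 = 0.000351
author D: 0.3 × (1−0.8) × 0.5 × (1−0.35) × (1−0.3) × 0.8 = 0.01092
P(author A | x) = 0.038795625 / 0.05160225 ≈ 0.752

0.752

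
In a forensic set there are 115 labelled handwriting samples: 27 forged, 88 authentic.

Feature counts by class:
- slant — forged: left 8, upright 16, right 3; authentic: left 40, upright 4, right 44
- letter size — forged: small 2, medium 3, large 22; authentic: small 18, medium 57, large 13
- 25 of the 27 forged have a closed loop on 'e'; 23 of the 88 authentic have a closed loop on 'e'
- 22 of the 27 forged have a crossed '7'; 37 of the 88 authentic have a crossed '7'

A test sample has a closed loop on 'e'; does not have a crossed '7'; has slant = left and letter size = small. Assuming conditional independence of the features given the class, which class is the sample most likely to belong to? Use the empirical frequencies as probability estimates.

authentic

forged: (27/115) × (8/27) × (2/27) × (25/27) × (5/27) ≈ 0.00088357
authentic: (88/115) × (40/88) × (18/88) × (23/88) × (51/88) ≈ 0.0107767
Highest score → authentic.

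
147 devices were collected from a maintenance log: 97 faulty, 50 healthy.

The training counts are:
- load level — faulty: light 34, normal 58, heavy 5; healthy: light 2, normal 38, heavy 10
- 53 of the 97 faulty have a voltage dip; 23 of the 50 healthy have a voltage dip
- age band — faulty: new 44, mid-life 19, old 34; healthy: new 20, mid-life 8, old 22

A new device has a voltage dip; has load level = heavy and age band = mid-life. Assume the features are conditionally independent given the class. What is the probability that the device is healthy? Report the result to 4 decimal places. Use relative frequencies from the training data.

0.5790

faulty: (97/147) × (5/97) × (53/97) × (19/97) ≈ 0.00364031
healthy: (50/147) × (10/50) × (23/50) × (8/50) ≈ 0.0050068
P(healthy | x) = 0.0050068 / 0.00864711 ≈ 0.5790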